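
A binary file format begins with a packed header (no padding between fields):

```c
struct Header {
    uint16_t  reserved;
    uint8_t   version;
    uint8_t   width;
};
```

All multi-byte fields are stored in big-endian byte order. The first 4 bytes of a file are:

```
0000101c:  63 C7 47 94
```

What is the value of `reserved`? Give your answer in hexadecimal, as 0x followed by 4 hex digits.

`reserved` is the first field, at byte offset 0, occupying 2 bytes.
Bytes at offsets 0..1: 63 C7.
In big-endian order the high byte comes first in memory.
The bytes are already most-significant first: 0x63C7.

0x63C7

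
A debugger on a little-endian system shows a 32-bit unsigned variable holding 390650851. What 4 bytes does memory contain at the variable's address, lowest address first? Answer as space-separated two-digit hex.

390650851 in hexadecimal, padded to 32 bits, is 0x1748DBE3.
Split into bytes (most-significant first): 17 48 DB E3.
Little-endian: lowest address holds the least-significant byte.
So at ascending addresses the bytes are E3 DB 48 17.

E3 DB 48 17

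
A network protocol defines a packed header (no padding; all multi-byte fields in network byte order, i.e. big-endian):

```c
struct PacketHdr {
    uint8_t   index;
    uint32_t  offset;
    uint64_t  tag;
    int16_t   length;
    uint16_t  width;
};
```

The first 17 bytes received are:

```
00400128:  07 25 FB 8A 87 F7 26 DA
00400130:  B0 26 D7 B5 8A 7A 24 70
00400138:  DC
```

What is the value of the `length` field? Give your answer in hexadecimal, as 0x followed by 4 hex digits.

0x7A24

`length` follows `index` (1 B), `offset` (4 B), `tag` (8 B), so it starts at offset 1 + 4 + 8 = 13 and occupies 2 bytes.
Bytes at offsets 13..14: 7A 24.
Big-endian: lowest address holds the most-significant byte.
The bytes are already most-significant first: 0x7A24.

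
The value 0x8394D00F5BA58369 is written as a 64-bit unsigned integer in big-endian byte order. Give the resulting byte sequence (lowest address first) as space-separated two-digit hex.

Split into bytes (most-significant first): 83 94 D0 0F 5B A5 83 69.
In big-endian order the high byte comes first in memory.
So the memory order matches the most-significant-first order: 83 94 D0 0F 5B A5 83 69.

83 94 D0 0F 5B A5 83 69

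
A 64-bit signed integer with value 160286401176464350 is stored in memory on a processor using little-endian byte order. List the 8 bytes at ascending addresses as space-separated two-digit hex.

160286401176464350 in hexadecimal, padded to 64 bits, is 0x023973A1F472EBDE.
Split into bytes (most-significant first): 02 39 73 A1 F4 72 EB DE.
In little-endian order the low byte comes first in memory.
So at ascending addresses the bytes are DE EB 72 F4 A1 73 39 02.

DE EB 72 F4 A1 73 39 02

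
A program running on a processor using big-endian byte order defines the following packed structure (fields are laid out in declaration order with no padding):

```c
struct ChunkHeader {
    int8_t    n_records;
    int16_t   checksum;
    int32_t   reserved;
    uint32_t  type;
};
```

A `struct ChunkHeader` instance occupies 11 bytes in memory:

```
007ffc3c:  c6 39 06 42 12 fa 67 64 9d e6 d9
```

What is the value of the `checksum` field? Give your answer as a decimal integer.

`checksum` follows `n_records` (1 byte), so it starts at byte offset 1 and occupies 2 bytes.
Bytes at offsets 1..2: 39 06.
Big-endian: lowest address holds the most-significant byte.
The bytes are already most-significant first: 0x3906.
0x3906 = 14598.

14598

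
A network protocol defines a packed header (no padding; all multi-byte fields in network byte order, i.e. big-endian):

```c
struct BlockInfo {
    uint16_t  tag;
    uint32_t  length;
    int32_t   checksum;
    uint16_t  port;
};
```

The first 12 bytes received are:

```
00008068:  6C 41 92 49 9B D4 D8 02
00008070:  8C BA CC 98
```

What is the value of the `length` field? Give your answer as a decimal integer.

`length` follows `tag` (2 bytes), so it starts at byte offset 2 and occupies 4 bytes.
Bytes at offsets 2..5: 92 49 9B D4.
Big-endian stores the most-significant byte at the lowest address.
The bytes are already most-significant first: 0x92499BD4.
0x92499BD4 = 2454297556.

2454297556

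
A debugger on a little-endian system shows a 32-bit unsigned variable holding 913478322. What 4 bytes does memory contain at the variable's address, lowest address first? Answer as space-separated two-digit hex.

B2 92 72 36

913478322 in hexadecimal, padded to 32 bits, is 0x367292B2.
Split into bytes (most-significant first): 36 72 92 B2.
Little-endian stores the least-significant byte at the lowest address.
So at ascending addresses the bytes are B2 92 72 36.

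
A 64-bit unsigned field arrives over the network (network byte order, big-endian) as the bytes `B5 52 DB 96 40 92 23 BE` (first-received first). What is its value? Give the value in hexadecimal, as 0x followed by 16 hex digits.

0xB552DB96409223BE

Big-endian: lowest address holds the most-significant byte.
The bytes are already most-significant first: 0xB552DB96409223BE.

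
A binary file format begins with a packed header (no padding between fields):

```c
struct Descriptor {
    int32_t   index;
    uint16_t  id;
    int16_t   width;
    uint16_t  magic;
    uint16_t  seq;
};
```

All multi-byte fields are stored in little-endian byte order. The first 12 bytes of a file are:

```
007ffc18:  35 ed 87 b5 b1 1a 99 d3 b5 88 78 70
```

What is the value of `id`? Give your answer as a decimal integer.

6833

`id` follows `index` (4 bytes), so it starts at byte offset 4 and occupies 2 bytes.
Bytes at offsets 4..5: B1 1A.
In little-endian order the low byte comes first in memory.
Reassemble most-significant byte first: 1A B1 → 0x1AB1.
0x1AB1 = 6833.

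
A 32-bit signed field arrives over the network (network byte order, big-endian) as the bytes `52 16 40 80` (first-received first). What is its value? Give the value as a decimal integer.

1377190016

Big-endian: lowest address holds the most-significant byte.
The bytes are already most-significant first: 0x52164080.
0x52164080 = 1377190016.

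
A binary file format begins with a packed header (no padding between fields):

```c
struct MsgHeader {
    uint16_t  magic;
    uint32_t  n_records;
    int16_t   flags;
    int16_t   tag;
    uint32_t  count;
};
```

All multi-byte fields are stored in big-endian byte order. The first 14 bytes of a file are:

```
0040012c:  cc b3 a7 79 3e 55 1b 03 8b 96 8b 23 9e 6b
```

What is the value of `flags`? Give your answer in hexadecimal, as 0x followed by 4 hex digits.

0x1B03

`flags` follows `magic` (2 B), `n_records` (4 B), so it starts at offset 2 + 4 = 6 and occupies 2 bytes.
Bytes at offsets 6..7: 1B 03.
In big-endian order the high byte comes first in memory.
The bytes are already most-significant first: 0x1B03.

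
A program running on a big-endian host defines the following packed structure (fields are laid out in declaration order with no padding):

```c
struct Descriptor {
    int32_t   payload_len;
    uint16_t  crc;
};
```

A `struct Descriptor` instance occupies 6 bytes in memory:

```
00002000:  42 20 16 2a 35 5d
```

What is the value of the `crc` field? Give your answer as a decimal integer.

13661

`crc` follows `payload_len` (4 bytes), so it starts at byte offset 4 and occupies 2 bytes.
Bytes at offsets 4..5: 35 5D.
Big-endian stores the most-significant byte at the lowest address.
The bytes are already most-significant first: 0x355D.
0x355D = 13661.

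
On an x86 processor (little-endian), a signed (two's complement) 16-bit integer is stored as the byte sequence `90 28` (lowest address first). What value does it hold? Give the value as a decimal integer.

Little-endian: lowest address holds the least-significant byte.
Reassemble most-significant byte first: 28 90 → 0x2890.
0x2890 = 10384.

10384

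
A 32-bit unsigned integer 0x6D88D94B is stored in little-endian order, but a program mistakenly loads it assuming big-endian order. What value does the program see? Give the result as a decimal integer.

1272547437

Stored little-endian, the bytes at ascending addresses are 4B D9 88 6D.
Read back as big-endian, the last byte is least significant, giving 0x4BD9886D.
0x4BD9886D = 1272547437.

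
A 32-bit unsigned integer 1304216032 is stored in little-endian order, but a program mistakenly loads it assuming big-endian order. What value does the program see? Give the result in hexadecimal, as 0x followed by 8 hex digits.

0xE0C1BC4D

1304216032 in 32-bit hexadecimal is 0x4DBCC1E0.
Stored little-endian, the bytes at ascending addresses are E0 C1 BC 4D.
Read back as big-endian, the last byte is least significant, giving 0xE0C1BC4D.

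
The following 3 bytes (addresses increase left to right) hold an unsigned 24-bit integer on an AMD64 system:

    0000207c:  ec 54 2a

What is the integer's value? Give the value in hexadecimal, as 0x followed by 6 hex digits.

Little-endian: lowest address holds the least-significant byte.
Reassemble most-significant byte first: 2A 54 EC → 0x2A54EC.

0x2A54EC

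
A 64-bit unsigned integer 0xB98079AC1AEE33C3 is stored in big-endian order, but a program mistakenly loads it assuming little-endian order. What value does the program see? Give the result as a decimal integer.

Stored big-endian, the bytes at ascending addresses are B9 80 79 AC 1A EE 33 C3.
Read back as little-endian, the first byte is least significant, giving 0xC333EE1AAC7980B9.
0xC333EE1AAC7980B9 = 14065847859538395321.

14065847859538395321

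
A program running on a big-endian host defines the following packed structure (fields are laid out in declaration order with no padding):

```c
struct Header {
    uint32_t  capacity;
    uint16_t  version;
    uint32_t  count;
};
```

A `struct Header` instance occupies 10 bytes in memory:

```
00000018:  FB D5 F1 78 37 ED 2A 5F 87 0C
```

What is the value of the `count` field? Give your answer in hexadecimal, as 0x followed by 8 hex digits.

0x2A5F870C

`count` follows `capacity` (4 B), `version` (2 B), so it starts at offset 4 + 2 = 6 and occupies 4 bytes.
Bytes at offsets 6..9: 2A 5F 87 0C.
In big-endian order the high byte comes first in memory.
The bytes are already most-significant first: 0x2A5F870C.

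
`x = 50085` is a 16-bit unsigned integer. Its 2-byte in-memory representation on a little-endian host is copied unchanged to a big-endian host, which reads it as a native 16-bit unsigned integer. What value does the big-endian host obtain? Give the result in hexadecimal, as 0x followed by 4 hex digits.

50085 in 16-bit hexadecimal is 0xC3A5.
Stored little-endian, the bytes at ascending addresses are A5 C3.
Read back as big-endian, the last byte is least significant, giving 0xA5C3.

0xA5C3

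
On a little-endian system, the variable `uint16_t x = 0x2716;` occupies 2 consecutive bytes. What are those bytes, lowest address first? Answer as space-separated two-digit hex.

16 27

Split into bytes (most-significant first): 27 16.
In little-endian order the low byte comes first in memory.
So at ascending addresses the bytes are 16 27.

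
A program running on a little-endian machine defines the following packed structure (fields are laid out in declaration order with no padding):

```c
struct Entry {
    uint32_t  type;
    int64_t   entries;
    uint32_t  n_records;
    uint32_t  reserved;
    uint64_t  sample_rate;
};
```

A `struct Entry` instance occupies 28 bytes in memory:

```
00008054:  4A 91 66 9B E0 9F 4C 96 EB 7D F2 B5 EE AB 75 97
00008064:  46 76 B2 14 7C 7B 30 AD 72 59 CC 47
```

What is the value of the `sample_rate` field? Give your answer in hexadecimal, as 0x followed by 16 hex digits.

`sample_rate` follows `type` (4 B), `entries` (8 B), `n_records` (4 B), `reserved` (4 B), so it starts at offset 4 + 8 + 4 + 4 = 20 and occupies 8 bytes.
Bytes at offsets 20..27: 7C 7B 30 AD 72 59 CC 47.
Little-endian: lowest address holds the least-significant byte.
Reassemble most-significant byte first: 47 CC 59 72 AD 30 7B 7C → 0x47CC5972AD307B7C.

0x47CC5972AD307B7C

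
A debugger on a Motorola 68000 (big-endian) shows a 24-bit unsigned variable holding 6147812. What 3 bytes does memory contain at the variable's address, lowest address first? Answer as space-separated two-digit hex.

5D CE E4

6147812 in hexadecimal, padded to 24 bits, is 0x5DCEE4.
Split into bytes (most-significant first): 5D CE E4.
In big-endian order the high byte comes first in memory.
So the memory order matches the most-significant-first order: 5D CE E4.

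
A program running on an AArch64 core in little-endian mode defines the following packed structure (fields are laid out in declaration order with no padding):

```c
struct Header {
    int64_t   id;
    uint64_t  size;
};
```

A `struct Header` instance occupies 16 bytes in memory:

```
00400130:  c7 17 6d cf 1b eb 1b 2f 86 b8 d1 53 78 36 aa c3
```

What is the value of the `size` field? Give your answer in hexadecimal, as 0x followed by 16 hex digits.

`size` follows `id` (8 bytes), so it starts at byte offset 8 and occupies 8 bytes.
Bytes at offsets 8..15: 86 B8 D1 53 78 36 AA C3.
Little-endian stores the least-significant byte at the lowest address.
Reassemble most-significant byte first: C3 AA 36 78 53 D1 B8 86 → 0xC3AA367853D1B886.

0xC3AA367853D1B886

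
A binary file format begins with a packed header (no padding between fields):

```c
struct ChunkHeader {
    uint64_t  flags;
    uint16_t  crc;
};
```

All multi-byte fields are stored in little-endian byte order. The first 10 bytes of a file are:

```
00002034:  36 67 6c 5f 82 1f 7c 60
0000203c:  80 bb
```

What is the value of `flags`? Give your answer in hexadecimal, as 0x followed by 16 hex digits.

0x607C1F825F6C6736

`flags` is the first field, at byte offset 0, occupying 8 bytes.
Bytes at offsets 0..7: 36 67 6C 5F 82 1F 7C 60.
Little-endian stores the least-significant byte at the lowest address.
Reassemble most-significant byte first: 60 7C 1F 82 5F 6C 67 36 → 0x607C1F825F6C6736.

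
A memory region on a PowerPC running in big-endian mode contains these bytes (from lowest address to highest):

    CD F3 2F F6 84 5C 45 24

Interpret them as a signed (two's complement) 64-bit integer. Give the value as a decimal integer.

-3606486140764535516

Big-endian stores the most-significant byte at the lowest address.
The bytes are already most-significant first: 0xCDF32FF6845C4524.
Top bit is set, so as a signed 64-bit value this is 0xCDF32FF6845C4524 − 2^64 = -3606486140764535516.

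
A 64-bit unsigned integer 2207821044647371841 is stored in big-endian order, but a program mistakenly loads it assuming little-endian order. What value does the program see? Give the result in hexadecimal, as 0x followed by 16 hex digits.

2207821044647371841 in 64-bit hexadecimal is 0x1EA3C18AE5D6A441.
Stored big-endian, the bytes at ascending addresses are 1E A3 C1 8A E5 D6 A4 41.
Read back as little-endian, the first byte is least significant, giving 0x41A4D6E58AC1A31E.

0x41A4D6E58AC1A31E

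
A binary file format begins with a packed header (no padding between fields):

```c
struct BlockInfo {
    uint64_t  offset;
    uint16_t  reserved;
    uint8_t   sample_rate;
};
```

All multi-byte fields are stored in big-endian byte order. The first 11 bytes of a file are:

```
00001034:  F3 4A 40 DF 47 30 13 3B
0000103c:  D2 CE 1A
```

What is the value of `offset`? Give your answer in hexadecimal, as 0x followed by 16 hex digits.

`offset` is the first field, at byte offset 0, occupying 8 bytes.
Bytes at offsets 0..7: F3 4A 40 DF 47 30 13 3B.
In big-endian order the high byte comes first in memory.
The bytes are already most-significant first: 0xF34A40DF4730133B.

0xF34A40DF4730133B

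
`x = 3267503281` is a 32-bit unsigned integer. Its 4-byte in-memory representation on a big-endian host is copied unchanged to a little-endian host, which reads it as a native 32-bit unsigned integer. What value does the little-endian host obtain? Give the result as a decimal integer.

2971976386

3267503281 in 32-bit hexadecimal is 0xC2C224B1.
Stored big-endian, the bytes at ascending addresses are C2 C2 24 B1.
Read back as little-endian, the first byte is least significant, giving 0xB124C2C2.
0xB124C2C2 = 2971976386.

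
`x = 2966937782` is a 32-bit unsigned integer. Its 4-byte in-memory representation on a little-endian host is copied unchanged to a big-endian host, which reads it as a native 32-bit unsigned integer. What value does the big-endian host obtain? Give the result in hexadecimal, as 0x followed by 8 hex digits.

0xB6E0D7B0

2966937782 in 32-bit hexadecimal is 0xB0D7E0B6.
Stored little-endian, the bytes at ascending addresses are B6 E0 D7 B0.
Read back as big-endian, the last byte is least significant, giving 0xB6E0D7B0.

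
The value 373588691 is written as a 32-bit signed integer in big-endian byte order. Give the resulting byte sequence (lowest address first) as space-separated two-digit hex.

373588691 in hexadecimal, padded to 32 bits, is 0x164482D3.
Split into bytes (most-significant first): 16 44 82 D3.
In big-endian order the high byte comes first in memory.
So the memory order matches the most-significant-first order: 16 44 82 D3.

16 44 82 D3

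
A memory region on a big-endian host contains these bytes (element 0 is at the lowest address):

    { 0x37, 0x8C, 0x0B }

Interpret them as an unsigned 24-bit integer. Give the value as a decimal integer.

Big-endian: lowest address holds the most-significant byte.
The bytes are already most-significant first: 0x378C0B.
0x378C0B = 3640331.

3640331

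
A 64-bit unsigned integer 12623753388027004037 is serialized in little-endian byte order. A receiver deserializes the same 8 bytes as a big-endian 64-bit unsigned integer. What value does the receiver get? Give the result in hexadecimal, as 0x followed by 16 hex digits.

0x85C47BA9D29430AF

12623753388027004037 in 64-bit hexadecimal is 0xAF3094D2A97BC485.
Stored little-endian, the bytes at ascending addresses are 85 C4 7B A9 D2 94 30 AF.
Read back as big-endian, the last byte is least significant, giving 0x85C47BA9D29430AF.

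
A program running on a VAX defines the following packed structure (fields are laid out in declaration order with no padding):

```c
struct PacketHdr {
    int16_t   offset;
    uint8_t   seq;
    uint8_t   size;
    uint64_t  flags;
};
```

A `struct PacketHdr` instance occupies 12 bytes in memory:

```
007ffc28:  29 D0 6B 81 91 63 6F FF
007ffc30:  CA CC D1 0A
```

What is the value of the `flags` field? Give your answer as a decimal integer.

779629382752756625

`flags` follows `offset` (2 B), `seq` (1 B), `size` (1 B), so it starts at offset 2 + 1 + 1 = 4 and occupies 8 bytes.
Bytes at offsets 4..11: 91 63 6F FF CA CC D1 0A.
In little-endian order the low byte comes first in memory.
Reassemble most-significant byte first: 0A D1 CC CA FF 6F 63 91 → 0x0AD1CCCAFF6F6391.
0x0AD1CCCAFF6F6391 = 779629382752756625.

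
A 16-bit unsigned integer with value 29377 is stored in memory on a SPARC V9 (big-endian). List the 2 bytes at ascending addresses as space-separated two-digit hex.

29377 in hexadecimal, padded to 16 bits, is 0x72C1.
Split into bytes (most-significant first): 72 C1.
In big-endian order the high byte comes first in memory.
So the memory order matches the most-significant-first order: 72 C1.

72 C1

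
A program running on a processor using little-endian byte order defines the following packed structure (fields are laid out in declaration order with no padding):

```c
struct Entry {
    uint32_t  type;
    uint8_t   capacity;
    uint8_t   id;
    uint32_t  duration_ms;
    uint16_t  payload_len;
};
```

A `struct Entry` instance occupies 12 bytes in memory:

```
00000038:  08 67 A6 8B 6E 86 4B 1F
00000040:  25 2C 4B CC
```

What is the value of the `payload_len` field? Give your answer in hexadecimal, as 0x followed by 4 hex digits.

`payload_len` follows `type` (4 B), `capacity` (1 B), `id` (1 B), `duration_ms` (4 B), so it starts at offset 4 + 1 + 1 + 4 = 10 and occupies 2 bytes.
Bytes at offsets 10..11: 4B CC.
In little-endian order the low byte comes first in memory.
Reassemble most-significant byte first: CC 4B → 0xCC4B.

0xCC4B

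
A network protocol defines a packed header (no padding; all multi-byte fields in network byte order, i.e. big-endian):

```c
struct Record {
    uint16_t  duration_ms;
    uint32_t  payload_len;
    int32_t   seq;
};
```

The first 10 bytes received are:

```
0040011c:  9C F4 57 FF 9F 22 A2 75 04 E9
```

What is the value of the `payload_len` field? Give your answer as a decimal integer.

1476370210

`payload_len` follows `duration_ms` (2 bytes), so it starts at byte offset 2 and occupies 4 bytes.
Bytes at offsets 2..5: 57 FF 9F 22.
Big-endian: lowest address holds the most-significant byte.
The bytes are already most-significant first: 0x57FF9F22.
0x57FF9F22 = 1476370210.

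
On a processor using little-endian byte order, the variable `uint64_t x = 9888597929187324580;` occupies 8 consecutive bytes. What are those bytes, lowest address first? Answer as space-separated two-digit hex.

A4 B2 DF AF 6C 5B 3B 89

9888597929187324580 in hexadecimal, padded to 64 bits, is 0x893B5B6CAFDFB2A4.
Split into bytes (most-significant first): 89 3B 5B 6C AF DF B2 A4.
Little-endian stores the least-significant byte at the lowest address.
So at ascending addresses the bytes are A4 B2 DF AF 6C 5B 3B 89.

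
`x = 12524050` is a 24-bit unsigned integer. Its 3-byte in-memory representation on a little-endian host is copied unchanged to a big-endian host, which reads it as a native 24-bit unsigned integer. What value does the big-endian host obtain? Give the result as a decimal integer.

12524050 in 24-bit hexadecimal is 0xBF1A12.
Stored little-endian, the bytes at ascending addresses are 12 1A BF.
Read back as big-endian, the last byte is least significant, giving 0x121ABF.
0x121ABF = 1186495.

1186495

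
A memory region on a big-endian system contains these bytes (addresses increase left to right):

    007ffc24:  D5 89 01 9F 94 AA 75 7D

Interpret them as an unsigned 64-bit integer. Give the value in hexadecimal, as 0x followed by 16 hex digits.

0xD589019F94AA757D

Big-endian stores the most-significant byte at the lowest address.
The bytes are already most-significant first: 0xD589019F94AA757D.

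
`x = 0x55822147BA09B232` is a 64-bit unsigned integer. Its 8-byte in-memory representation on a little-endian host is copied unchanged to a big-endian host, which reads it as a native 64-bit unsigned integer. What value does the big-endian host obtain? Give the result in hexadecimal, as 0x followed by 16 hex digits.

0x32B209BA47218255

Stored little-endian, the bytes at ascending addresses are 32 B2 09 BA 47 21 82 55.
Read back as big-endian, the last byte is least significant, giving 0x32B209BA47218255.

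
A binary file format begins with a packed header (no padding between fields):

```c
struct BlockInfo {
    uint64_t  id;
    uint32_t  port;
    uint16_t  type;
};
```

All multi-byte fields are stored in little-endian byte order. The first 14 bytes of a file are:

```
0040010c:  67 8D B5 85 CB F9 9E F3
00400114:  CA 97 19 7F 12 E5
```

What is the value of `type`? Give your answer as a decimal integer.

`type` follows `id` (8 B), `port` (4 B), so it starts at offset 8 + 4 = 12 and occupies 2 bytes.
Bytes at offsets 12..13: 12 E5.
Little-endian stores the least-significant byte at the lowest address.
Reassemble most-significant byte first: E5 12 → 0xE512.
0xE512 = 58642.

58642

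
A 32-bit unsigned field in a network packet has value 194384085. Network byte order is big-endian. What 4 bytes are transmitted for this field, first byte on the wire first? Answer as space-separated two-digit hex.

0B 96 10 D5

194384085 in hexadecimal, padded to 32 bits, is 0x0B9610D5.
Split into bytes (most-significant first): 0B 96 10 D5.
Big-endian stores the most-significant byte at the lowest address.
So the memory order matches the most-significant-first order: 0B 96 10 D5.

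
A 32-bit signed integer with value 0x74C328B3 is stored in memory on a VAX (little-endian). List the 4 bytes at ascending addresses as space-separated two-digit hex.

Split into bytes (most-significant first): 74 C3 28 B3.
Little-endian stores the least-significant byte at the lowest address.
So at ascending addresses the bytes are B3 28 C3 74.

B3 28 C3 74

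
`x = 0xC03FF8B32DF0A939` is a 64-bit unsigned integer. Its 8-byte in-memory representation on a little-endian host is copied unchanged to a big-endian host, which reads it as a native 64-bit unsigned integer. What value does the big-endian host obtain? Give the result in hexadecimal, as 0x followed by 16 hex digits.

Stored little-endian, the bytes at ascending addresses are 39 A9 F0 2D B3 F8 3F C0.
Read back as big-endian, the last byte is least significant, giving 0x39A9F02DB3F83FC0.

0x39A9F02DB3F83FC0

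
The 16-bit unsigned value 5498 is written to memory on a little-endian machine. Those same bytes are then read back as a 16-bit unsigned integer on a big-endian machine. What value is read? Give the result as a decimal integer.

31253

5498 in 16-bit hexadecimal is 0x157A.
Stored little-endian, the bytes at ascending addresses are 7A 15.
Read back as big-endian, the last byte is least significant, giving 0x7A15.
0x7A15 = 31253.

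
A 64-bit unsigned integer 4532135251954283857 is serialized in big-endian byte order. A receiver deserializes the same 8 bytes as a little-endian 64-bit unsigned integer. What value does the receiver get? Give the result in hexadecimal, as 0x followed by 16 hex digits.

0x51B5C2D6FF60E53E

4532135251954283857 in 64-bit hexadecimal is 0x3EE560FFD6C2B551.
Stored big-endian, the bytes at ascending addresses are 3E E5 60 FF D6 C2 B5 51.
Read back as little-endian, the first byte is least significant, giving 0x51B5C2D6FF60E53E.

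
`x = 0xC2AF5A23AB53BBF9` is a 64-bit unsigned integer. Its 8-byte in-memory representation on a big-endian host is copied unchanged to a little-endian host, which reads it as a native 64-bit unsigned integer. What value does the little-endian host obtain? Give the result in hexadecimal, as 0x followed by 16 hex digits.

0xF9BB53AB235AAFC2

Stored big-endian, the bytes at ascending addresses are C2 AF 5A 23 AB 53 BB F9.
Read back as little-endian, the first byte is least significant, giving 0xF9BB53AB235AAFC2.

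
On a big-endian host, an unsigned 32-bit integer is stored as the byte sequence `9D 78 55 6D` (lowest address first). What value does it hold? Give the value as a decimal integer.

2641909101

Big-endian: lowest address holds the most-significant byte.
The bytes are already most-significant first: 0x9D78556D.
0x9D78556D = 2641909101.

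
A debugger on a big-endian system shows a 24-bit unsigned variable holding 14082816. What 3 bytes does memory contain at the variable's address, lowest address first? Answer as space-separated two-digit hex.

D6 E3 00

14082816 in hexadecimal, padded to 24 bits, is 0xD6E300.
Split into bytes (most-significant first): D6 E3 00.
Big-endian: lowest address holds the most-significant byte.
So the memory order matches the most-significant-first order: D6 E3 00.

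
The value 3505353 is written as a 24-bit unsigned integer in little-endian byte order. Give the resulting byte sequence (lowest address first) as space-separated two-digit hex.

3505353 in hexadecimal, padded to 24 bits, is 0x357CC9.
Split into bytes (most-significant first): 35 7C C9.
In little-endian order the low byte comes first in memory.
So at ascending addresses the bytes are C9 7C 35.

C9 7C 35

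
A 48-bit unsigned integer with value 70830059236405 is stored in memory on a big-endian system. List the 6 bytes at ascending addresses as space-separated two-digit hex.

40 6B 68 85 2C 35

70830059236405 in hexadecimal, padded to 48 bits, is 0x406B68852C35.
Split into bytes (most-significant first): 40 6B 68 85 2C 35.
Big-endian: lowest address holds the most-significant byte.
So the memory order matches the most-significant-first order: 40 6B 68 85 2C 35.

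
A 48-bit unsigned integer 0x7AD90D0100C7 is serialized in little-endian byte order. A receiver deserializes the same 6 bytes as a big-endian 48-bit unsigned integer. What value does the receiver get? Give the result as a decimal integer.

Stored little-endian, the bytes at ascending addresses are C7 00 01 0D D9 7A.
Read back as big-endian, the last byte is least significant, giving 0xC700010DD97A.
0xC700010DD97A = 218802831612282.

218802831612282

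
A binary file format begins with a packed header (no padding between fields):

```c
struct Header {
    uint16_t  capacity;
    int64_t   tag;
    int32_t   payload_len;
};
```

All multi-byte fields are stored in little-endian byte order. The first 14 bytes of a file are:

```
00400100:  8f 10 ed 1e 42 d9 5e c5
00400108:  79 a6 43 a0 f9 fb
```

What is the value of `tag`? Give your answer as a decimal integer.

-6450907980068938003

`tag` follows `capacity` (2 bytes), so it starts at byte offset 2 and occupies 8 bytes.
Bytes at offsets 2..9: ED 1E 42 D9 5E C5 79 A6.
Little-endian: lowest address holds the least-significant byte.
Reassemble most-significant byte first: A6 79 C5 5E D9 42 1E ED → 0xA679C55ED9421EED.
Top bit is set, so as a signed 64-bit value this is 0xA679C55ED9421EED − 2^64 = -6450907980068938003.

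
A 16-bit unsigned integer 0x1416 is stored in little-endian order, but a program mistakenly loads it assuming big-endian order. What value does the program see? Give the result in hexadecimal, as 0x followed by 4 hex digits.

0x1614

Stored little-endian, the bytes at ascending addresses are 16 14.
Read back as big-endian, the last byte is least significant, giving 0x1614.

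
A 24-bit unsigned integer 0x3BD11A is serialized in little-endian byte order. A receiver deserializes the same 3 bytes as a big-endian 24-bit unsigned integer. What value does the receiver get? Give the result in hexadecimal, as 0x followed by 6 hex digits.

Stored little-endian, the bytes at ascending addresses are 1A D1 3B.
Read back as big-endian, the last byte is least significant, giving 0x1AD13B.

0x1AD13B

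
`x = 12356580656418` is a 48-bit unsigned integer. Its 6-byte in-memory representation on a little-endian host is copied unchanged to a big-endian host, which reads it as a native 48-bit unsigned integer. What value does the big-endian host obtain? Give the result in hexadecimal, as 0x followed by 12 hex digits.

0x22C599FD3C0B

12356580656418 in 48-bit hexadecimal is 0x0B3CFD99C522.
Stored little-endian, the bytes at ascending addresses are 22 C5 99 FD 3C 0B.
Read back as big-endian, the last byte is least significant, giving 0x22C599FD3C0B.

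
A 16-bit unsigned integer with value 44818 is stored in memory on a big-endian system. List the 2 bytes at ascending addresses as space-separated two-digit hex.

AF 12

44818 in hexadecimal, padded to 16 bits, is 0xAF12.
Split into bytes (most-significant first): AF 12.
Big-endian stores the most-significant byte at the lowest address.
So the memory order matches the most-significant-first order: AF 12.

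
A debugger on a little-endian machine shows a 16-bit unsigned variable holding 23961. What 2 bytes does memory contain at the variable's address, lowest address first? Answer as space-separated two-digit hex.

23961 in hexadecimal, padded to 16 bits, is 0x5D99.
Split into bytes (most-significant first): 5D 99.
In little-endian order the low byte comes first in memory.
So at ascending addresses the bytes are 99 5D.

99 5D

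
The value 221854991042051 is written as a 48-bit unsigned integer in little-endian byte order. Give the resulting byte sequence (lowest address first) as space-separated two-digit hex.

03 C6 EE A3 C6 C9

221854991042051 in hexadecimal, padded to 48 bits, is 0xC9C6A3EEC603.
Split into bytes (most-significant first): C9 C6 A3 EE C6 03.
Little-endian: lowest address holds the least-significant byte.
So at ascending addresses the bytes are 03 C6 EE A3 C6 C9.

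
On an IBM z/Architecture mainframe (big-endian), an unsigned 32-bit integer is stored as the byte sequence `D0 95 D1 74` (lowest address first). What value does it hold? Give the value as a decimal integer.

3499479412

Big-endian stores the most-significant byte at the lowest address.
The bytes are already most-significant first: 0xD095D174.
0xD095D174 = 3499479412.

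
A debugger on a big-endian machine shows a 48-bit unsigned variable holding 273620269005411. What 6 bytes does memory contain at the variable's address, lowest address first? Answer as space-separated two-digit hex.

F8 DB 2E EF FA 63

273620269005411 in hexadecimal, padded to 48 bits, is 0xF8DB2EEFFA63.
Split into bytes (most-significant first): F8 DB 2E EF FA 63.
In big-endian order the high byte comes first in memory.
So the memory order matches the most-significant-first order: F8 DB 2E EF FA 63.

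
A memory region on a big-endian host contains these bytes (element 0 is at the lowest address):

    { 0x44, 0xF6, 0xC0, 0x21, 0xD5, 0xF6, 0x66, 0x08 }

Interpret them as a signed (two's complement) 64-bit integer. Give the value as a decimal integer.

Big-endian: lowest address holds the most-significant byte.
The bytes are already most-significant first: 0x44F6C021D5F66608.
0x44F6C021D5F66608 = 4969370490406069768.

4969370490406069768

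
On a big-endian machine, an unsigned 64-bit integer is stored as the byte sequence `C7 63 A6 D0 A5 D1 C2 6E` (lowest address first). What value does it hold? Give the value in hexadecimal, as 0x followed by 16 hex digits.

In big-endian order the high byte comes first in memory.
The bytes are already most-significant first: 0xC763A6D0A5D1C26E.

0xC763A6D0A5D1C26E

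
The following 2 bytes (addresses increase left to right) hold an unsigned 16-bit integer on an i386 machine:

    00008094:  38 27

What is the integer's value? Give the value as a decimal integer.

Little-endian stores the least-significant byte at the lowest address.
Reassemble most-significant byte first: 27 38 → 0x2738.
0x2738 = 10040.

10040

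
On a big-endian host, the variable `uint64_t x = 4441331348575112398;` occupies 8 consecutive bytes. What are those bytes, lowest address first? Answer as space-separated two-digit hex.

3D A2 C7 54 91 A0 4C CE

4441331348575112398 in hexadecimal, padded to 64 bits, is 0x3DA2C75491A04CCE.
Split into bytes (most-significant first): 3D A2 C7 54 91 A0 4C CE.
In big-endian order the high byte comes first in memory.
So the memory order matches the most-significant-first order: 3D A2 C7 54 91 A0 4C CE.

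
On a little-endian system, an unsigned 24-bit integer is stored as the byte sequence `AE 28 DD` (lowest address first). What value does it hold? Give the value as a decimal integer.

Little-endian: lowest address holds the least-significant byte.
Reassemble most-significant byte first: DD 28 AE → 0xDD28AE.
0xDD28AE = 14493870.

14493870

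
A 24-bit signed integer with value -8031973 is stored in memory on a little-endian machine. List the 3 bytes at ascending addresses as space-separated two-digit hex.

Two's complement of -8031973 in 24 bits: 8031973 = 0x7A8EE5; invert → 0x85711A; add 1 → 0x85711B.
Split into bytes (most-significant first): 85 71 1B.
Little-endian stores the least-significant byte at the lowest address.
So at ascending addresses the bytes are 1B 71 85.

1B 71 85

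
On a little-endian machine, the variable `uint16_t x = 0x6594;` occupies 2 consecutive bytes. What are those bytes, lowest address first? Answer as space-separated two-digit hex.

Split into bytes (most-significant first): 65 94.
In little-endian order the low byte comes first in memory.
So at ascending addresses the bytes are 94 65.

94 65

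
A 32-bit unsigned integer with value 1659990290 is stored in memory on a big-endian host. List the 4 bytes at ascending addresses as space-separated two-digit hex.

62 F1 71 12

1659990290 in hexadecimal, padded to 32 bits, is 0x62F17112.
Split into bytes (most-significant first): 62 F1 71 12.
In big-endian order the high byte comes first in memory.
So the memory order matches the most-significant-first order: 62 F1 71 12.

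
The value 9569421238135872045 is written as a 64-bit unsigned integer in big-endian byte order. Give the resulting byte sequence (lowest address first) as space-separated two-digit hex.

84 CD 69 EA 45 2A DA 2D

9569421238135872045 in hexadecimal, padded to 64 bits, is 0x84CD69EA452ADA2D.
Split into bytes (most-significant first): 84 CD 69 EA 45 2A DA 2D.
Big-endian stores the most-significant byte at the lowest address.
So the memory order matches the most-significant-first order: 84 CD 69 EA 45 2A DA 2D.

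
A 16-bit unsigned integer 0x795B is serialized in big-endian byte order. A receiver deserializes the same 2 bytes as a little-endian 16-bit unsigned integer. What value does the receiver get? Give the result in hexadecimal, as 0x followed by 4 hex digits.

0x5B79

Stored big-endian, the bytes at ascending addresses are 79 5B.
Read back as little-endian, the first byte is least significant, giving 0x5B79.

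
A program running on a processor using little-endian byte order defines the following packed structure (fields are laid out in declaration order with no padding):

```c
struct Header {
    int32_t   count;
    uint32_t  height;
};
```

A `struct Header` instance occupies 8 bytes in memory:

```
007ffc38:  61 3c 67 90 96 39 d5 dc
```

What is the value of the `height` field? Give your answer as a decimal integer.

3704961430

`height` follows `count` (4 bytes), so it starts at byte offset 4 and occupies 4 bytes.
Bytes at offsets 4..7: 96 39 D5 DC.
Little-endian stores the least-significant byte at the lowest address.
Reassemble most-significant byte first: DC D5 39 96 → 0xDCD53996.
0xDCD53996 = 3704961430.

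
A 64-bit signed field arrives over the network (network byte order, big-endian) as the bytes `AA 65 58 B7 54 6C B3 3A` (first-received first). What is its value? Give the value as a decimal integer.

In big-endian order the high byte comes first in memory.
The bytes are already most-significant first: 0xAA6558B7546CB33A.
Top bit is set, so as a signed 64-bit value this is 0xAA6558B7546CB33A − 2^64 = -6168426570195356870.

-6168426570195356870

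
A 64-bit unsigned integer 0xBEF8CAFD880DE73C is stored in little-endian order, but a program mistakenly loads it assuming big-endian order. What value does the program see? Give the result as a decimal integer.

4388491243920488638

Stored little-endian, the bytes at ascending addresses are 3C E7 0D 88 FD CA F8 BE.
Read back as big-endian, the last byte is least significant, giving 0x3CE70D88FDCAF8BE.
0x3CE70D88FDCAF8BE = 4388491243920488638.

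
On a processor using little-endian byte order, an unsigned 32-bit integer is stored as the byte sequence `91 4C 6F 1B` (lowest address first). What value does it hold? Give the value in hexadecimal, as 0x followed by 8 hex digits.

In little-endian order the low byte comes first in memory.
Reassemble most-significant byte first: 1B 6F 4C 91 → 0x1B6F4C91.

0x1B6F4C91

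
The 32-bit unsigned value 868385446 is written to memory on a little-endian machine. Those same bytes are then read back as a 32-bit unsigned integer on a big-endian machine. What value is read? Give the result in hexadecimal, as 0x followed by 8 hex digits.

868385446 in 32-bit hexadecimal is 0x33C282A6.
Stored little-endian, the bytes at ascending addresses are A6 82 C2 33.
Read back as big-endian, the last byte is least significant, giving 0xA682C233.

0xA682C233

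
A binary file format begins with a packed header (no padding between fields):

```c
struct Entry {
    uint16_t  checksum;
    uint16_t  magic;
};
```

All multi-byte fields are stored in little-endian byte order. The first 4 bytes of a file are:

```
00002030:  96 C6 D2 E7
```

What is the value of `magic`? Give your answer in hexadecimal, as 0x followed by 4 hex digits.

`magic` follows `checksum` (2 bytes), so it starts at byte offset 2 and occupies 2 bytes.
Bytes at offsets 2..3: D2 E7.
Little-endian stores the least-significant byte at the lowest address.
Reassemble most-significant byte first: E7 D2 → 0xE7D2.

0xE7D2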